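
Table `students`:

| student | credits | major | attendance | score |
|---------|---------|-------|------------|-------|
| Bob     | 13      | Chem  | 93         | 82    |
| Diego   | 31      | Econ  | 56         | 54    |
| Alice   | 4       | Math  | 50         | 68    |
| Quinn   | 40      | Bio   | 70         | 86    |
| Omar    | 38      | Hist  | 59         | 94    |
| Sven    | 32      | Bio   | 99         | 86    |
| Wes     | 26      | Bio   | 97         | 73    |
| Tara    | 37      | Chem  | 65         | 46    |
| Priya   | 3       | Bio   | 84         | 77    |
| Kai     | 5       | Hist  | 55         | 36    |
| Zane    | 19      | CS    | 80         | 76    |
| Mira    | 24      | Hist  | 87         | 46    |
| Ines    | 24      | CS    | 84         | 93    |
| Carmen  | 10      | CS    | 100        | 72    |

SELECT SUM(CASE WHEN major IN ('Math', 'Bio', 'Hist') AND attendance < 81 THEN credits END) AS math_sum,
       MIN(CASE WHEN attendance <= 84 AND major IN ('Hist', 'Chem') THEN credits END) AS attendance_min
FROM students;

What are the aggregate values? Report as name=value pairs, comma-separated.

[math_sum: major IN ('Math', 'Bio', 'Hist') AND attendance < 81]
student=Bob: ✗
student=Diego: ✗
student=Alice: ✓ → 4
student=Quinn: ✓ → 40
student=Omar: ✓ → 38
student=Sven: ✗
student=Wes: ✗
student=Tara: ✗
student=Priya: ✗
student=Kai: ✓ → 5
student=Zane: ✗
student=Mira: ✗
student=Ines: ✗
student=Carmen: ✗
math_sum = 4 + 40 + 38 + 5 = 87
—
[attendance_min: attendance <= 84 AND major IN ('Hist', 'Chem')]
student=Bob: ✗
student=Diego: ✗
student=Alice: ✗
student=Quinn: ✗
student=Omar: ✓ → 38
student=Sven: ✗
student=Wes: ✗
student=Tara: ✓ → 37
student=Priya: ✗
student=Kai: ✓ → 5
student=Zane: ✗
student=Mira: ✗
student=Ines: ✗
student=Carmen: ✗
attendance_min = MIN(38, 37, 5) = 5

math_sum=87, attendance_min=5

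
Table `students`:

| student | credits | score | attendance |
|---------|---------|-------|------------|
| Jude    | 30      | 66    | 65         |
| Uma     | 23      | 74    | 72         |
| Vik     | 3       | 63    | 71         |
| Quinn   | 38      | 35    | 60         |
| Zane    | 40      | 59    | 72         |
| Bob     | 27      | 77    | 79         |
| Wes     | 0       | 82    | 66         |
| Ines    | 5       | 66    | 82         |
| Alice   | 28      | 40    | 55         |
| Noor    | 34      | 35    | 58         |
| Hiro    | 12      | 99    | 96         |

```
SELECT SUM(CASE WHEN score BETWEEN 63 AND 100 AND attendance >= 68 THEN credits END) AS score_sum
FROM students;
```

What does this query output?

student=Jude: ✗
student=Uma: ✓ → 23
student=Vik: ✓ → 3
student=Quinn: ✗
student=Zane: ✗
student=Bob: ✓ → 27
student=Wes: ✗
student=Ines: ✓ → 5
student=Alice: ✗
student=Noor: ✗
student=Hiro: ✓ → 12
score_sum = 23 + 3 + 27 + 5 + 12 = 70

70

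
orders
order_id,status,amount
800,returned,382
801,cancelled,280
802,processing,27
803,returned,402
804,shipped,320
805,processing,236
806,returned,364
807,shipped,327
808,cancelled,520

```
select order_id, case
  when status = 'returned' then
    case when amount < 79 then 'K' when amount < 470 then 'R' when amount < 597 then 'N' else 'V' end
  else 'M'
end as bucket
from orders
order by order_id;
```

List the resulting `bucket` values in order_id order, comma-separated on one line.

R, M, M, R, M, M, R, M, M

order_id=800: status='returned' → inner[amount < 470] → R
order_id=801: status='cancelled' → outer ELSE → M
order_id=802: status='processing' → outer ELSE → M
order_id=803: status='returned' → inner[amount < 470] → R
order_id=804: status='shipped' → outer ELSE → M
order_id=805: status='processing' → outer ELSE → M
order_id=806: status='returned' → inner[amount < 470] → R
order_id=807: status='shipped' → outer ELSE → M
order_id=808: status='cancelled' → outer ELSE → M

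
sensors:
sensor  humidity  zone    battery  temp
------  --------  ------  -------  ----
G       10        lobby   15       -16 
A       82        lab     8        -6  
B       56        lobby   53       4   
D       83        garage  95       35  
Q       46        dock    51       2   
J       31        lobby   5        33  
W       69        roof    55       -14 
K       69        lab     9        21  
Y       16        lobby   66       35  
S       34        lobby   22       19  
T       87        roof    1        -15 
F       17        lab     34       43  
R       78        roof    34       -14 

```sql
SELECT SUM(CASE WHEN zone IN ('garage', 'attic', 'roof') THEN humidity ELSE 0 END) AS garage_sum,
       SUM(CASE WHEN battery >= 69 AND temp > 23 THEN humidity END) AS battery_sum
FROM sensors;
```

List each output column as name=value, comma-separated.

[garage_sum: zone IN ('garage', 'attic', 'roof')]
sensor=G: ✗
sensor=A: ✗
sensor=B: ✗
sensor=D: ✓ → 83
sensor=Q: ✗
sensor=J: ✗
sensor=W: ✓ → 69
sensor=K: ✗
sensor=Y: ✗
sensor=S: ✗
sensor=T: ✓ → 87
sensor=F: ✗
sensor=R: ✓ → 78
garage_sum = 83 + 69 + 87 + 78 = 317
—
[battery_sum: battery >= 69 AND temp > 23]
sensor=G: ✗
sensor=A: ✗
sensor=B: ✗
sensor=D: ✓ → 83
sensor=Q: ✗
sensor=J: ✗
sensor=W: ✗
sensor=K: ✗
sensor=Y: ✗
sensor=S: ✗
sensor=T: ✗
sensor=F: ✗
sensor=R: ✗
battery_sum = 83

garage_sum=317, battery_sum=83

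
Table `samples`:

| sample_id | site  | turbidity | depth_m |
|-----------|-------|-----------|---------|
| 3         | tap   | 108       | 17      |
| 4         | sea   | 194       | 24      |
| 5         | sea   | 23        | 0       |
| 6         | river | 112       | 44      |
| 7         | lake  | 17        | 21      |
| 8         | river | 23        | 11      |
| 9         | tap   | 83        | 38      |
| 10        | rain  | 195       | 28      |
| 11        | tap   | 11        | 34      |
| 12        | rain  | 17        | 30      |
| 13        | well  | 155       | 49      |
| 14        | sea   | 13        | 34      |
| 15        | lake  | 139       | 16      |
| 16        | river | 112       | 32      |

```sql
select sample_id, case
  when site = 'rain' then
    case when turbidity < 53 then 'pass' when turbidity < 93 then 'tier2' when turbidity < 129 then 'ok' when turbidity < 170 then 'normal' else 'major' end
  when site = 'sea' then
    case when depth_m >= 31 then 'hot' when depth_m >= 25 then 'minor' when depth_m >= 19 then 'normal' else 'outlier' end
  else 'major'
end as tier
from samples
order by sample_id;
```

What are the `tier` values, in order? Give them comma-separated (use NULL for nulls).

sample_id=3: site='tap' → outer ELSE → major
sample_id=4: site='sea' → inner[depth_m >= 19] → normal
sample_id=5: site='sea' → inner[ELSE] → outlier
sample_id=6: site='river' → outer ELSE → major
sample_id=7: site='lake' → outer ELSE → major
sample_id=8: site='river' → outer ELSE → major
sample_id=9: site='tap' → outer ELSE → major
sample_id=10: site='rain' → inner[ELSE] → major
sample_id=11: site='tap' → outer ELSE → major
sample_id=12: site='rain' → inner[turbidity < 53] → pass
sample_id=13: site='well' → outer ELSE → major
sample_id=14: site='sea' → inner[depth_m >= 31] → hot
sample_id=15: site='lake' → outer ELSE → major
sample_id=16: site='river' → outer ELSE → major

major, normal, outlier, major, major, major, major, major, major, pass, major, hot, major, major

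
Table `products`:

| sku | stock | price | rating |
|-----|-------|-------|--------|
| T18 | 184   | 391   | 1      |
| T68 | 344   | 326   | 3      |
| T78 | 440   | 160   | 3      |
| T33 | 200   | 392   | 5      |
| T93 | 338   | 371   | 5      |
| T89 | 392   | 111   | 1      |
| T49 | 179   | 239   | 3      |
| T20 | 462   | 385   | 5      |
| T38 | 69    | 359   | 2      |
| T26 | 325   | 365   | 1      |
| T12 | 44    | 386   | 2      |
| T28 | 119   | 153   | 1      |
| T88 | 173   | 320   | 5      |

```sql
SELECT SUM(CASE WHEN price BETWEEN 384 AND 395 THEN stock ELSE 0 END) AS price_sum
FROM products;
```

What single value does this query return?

sku=T18: ✓ → 184
sku=T68: ✗
sku=T78: ✗
sku=T33: ✓ → 200
sku=T93: ✗
sku=T89: ✗
sku=T49: ✗
sku=T20: ✓ → 462
sku=T38: ✗
sku=T26: ✗
sku=T12: ✓ → 44
sku=T28: ✗
sku=T88: ✗
price_sum = 184 + 200 + 462 + 44 = 890

890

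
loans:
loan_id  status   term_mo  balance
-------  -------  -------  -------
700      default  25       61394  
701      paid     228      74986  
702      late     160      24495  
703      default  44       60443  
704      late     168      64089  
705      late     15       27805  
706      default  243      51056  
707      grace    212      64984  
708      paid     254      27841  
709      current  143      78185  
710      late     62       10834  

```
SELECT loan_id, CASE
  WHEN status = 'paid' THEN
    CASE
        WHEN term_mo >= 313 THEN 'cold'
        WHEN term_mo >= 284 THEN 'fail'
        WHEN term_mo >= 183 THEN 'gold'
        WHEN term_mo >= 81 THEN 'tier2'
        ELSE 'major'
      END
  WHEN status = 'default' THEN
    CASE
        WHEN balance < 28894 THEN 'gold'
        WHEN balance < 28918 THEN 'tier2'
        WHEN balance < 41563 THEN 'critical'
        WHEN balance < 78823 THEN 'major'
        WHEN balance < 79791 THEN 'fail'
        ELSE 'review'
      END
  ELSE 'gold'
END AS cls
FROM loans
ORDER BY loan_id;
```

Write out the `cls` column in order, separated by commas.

major, gold, gold, major, gold, gold, major, gold, gold, gold, gold

loan_id=700: status='default' → inner[balance < 78823] → major
loan_id=701: status='paid' → inner[term_mo >= 183] → gold
loan_id=702: status='late' → outer ELSE → gold
loan_id=703: status='default' → inner[balance < 78823] → major
loan_id=704: status='late' → outer ELSE → gold
loan_id=705: status='late' → outer ELSE → gold
loan_id=706: status='default' → inner[balance < 78823] → major
loan_id=707: status='grace' → outer ELSE → gold
loan_id=708: status='paid' → inner[term_mo >= 183] → gold
loan_id=709: status='current' → outer ELSE → gold
loan_id=710: status='late' → outer ELSE → gold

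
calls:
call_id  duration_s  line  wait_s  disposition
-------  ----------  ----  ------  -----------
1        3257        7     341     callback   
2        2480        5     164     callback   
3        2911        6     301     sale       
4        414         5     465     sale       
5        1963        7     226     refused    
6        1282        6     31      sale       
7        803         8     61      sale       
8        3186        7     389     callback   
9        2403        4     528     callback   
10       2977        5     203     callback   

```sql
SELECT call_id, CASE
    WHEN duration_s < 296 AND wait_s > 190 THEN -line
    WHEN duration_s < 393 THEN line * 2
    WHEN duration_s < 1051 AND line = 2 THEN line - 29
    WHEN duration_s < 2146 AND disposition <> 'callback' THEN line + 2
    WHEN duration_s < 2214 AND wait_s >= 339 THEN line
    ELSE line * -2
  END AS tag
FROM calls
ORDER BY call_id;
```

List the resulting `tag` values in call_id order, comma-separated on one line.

-14, -10, -12, 7, 9, 8, 10, -14, -8, -10

call_id=1: ELSE → -14
call_id=2: ELSE → -10
call_id=3: ELSE → -12
call_id=4: duration_s < 2146 AND disposition <> 'callback' → 7
call_id=5: duration_s < 2146 AND disposition <> 'callback' → 9
call_id=6: duration_s < 2146 AND disposition <> 'callback' → 8
call_id=7: duration_s < 2146 AND disposition <> 'callback' → 10
call_id=8: ELSE → -14
call_id=9: ELSE → -8
call_id=10: ELSE → -10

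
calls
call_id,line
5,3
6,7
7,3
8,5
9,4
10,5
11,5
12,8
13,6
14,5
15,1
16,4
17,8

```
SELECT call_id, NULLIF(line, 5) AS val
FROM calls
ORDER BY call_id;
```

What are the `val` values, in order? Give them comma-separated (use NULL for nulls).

3, 7, 3, NULL, 4, NULL, NULL, 8, 6, NULL, 1, 4, 8

call_id=5: line=3 vs 5: differ → 3
call_id=6: line=7 vs 5: differ → 7
call_id=7: line=3 vs 5: differ → 3
call_id=8: line=5 vs 5: equal → NULL
call_id=9: line=4 vs 5: differ → 4
call_id=10: line=5 vs 5: equal → NULL
call_id=11: line=5 vs 5: equal → NULL
call_id=12: line=8 vs 5: differ → 8
call_id=13: line=6 vs 5: differ → 6
call_id=14: line=5 vs 5: equal → NULL
call_id=15: line=1 vs 5: differ → 1
call_id=16: line=4 vs 5: differ → 4
call_id=17: line=8 vs 5: differ → 8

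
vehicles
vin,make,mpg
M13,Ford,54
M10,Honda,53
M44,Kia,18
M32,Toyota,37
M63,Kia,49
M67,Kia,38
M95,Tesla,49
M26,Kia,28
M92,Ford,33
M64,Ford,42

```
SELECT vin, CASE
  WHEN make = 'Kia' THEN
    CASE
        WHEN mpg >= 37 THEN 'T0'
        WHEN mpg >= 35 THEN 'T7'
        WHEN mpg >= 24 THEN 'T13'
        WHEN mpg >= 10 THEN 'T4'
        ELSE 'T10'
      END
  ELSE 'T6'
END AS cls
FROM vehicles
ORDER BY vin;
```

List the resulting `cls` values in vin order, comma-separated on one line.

T6, T6, T13, T6, T4, T0, T6, T0, T6, T6

vin=M10: make='Honda' → outer ELSE → T6
vin=M13: make='Ford' → outer ELSE → T6
vin=M26: make='Kia' → inner[mpg >= 24] → T13
vin=M32: make='Toyota' → outer ELSE → T6
vin=M44: make='Kia' → inner[mpg >= 10] → T4
vin=M63: make='Kia' → inner[mpg >= 37] → T0
vin=M64: make='Ford' → outer ELSE → T6
vin=M67: make='Kia' → inner[mpg >= 37] → T0
vin=M92: make='Ford' → outer ELSE → T6
vin=M95: make='Tesla' → outer ELSE → T6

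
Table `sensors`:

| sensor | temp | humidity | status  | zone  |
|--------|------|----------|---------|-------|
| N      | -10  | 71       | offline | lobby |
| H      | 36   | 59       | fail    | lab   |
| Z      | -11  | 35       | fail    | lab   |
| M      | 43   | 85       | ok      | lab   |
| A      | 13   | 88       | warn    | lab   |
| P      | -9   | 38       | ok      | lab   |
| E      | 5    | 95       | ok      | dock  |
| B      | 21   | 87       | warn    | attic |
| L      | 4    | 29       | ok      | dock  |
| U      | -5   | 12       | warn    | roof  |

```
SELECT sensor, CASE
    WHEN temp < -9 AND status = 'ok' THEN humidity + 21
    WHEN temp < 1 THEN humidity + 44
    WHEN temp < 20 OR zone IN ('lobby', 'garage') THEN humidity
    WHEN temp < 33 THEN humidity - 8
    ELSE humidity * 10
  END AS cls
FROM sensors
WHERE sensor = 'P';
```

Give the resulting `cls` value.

sensor = P: temp=-9, humidity=38, status=ok, zone=lab.
temp < -9 AND status = 'ok' → false
temp < 1 → true → 82

82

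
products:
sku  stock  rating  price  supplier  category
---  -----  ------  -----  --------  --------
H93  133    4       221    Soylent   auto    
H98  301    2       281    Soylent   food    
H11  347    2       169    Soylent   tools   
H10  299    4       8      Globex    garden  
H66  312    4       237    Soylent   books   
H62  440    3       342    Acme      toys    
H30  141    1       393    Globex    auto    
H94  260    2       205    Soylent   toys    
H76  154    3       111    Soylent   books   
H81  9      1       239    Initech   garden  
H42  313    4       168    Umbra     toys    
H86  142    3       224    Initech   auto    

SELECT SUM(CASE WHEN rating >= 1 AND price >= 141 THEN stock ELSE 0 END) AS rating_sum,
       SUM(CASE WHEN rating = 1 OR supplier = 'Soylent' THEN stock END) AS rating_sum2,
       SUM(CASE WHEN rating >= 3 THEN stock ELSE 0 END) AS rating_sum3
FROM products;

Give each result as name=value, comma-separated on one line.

rating_sum=2398, rating_sum2=1657, rating_sum3=1793

[rating_sum: rating >= 1 AND price >= 141]
sku=H93: ✓ → 133
sku=H98: ✓ → 301
sku=H11: ✓ → 347
sku=H10: ✗
sku=H66: ✓ → 312
sku=H62: ✓ → 440
sku=H30: ✓ → 141
sku=H94: ✓ → 260
sku=H76: ✗
sku=H81: ✓ → 9
sku=H42: ✓ → 313
sku=H86: ✓ → 142
rating_sum = 133 + 301 + 347 + 312 + 440 + 141 + 260 + 9 + 313 + 142 = 2398
—
[rating_sum2: rating = 1 OR supplier = 'Soylent']
sku=H93: ✓ → 133
sku=H98: ✓ → 301
sku=H11: ✓ → 347
sku=H10: ✗
sku=H66: ✓ → 312
sku=H62: ✗
sku=H30: ✓ → 141
sku=H94: ✓ → 260
sku=H76: ✓ → 154
sku=H81: ✓ → 9
sku=H42: ✗
sku=H86: ✗
rating_sum2 = 133 + 301 + 347 + 312 + 141 + 260 + 154 + 9 = 1657
—
[rating_sum3: rating >= 3]
sku=H93: ✓ → 133
sku=H98: ✗
sku=H11: ✗
sku=H10: ✓ → 299
sku=H66: ✓ → 312
sku=H62: ✓ → 440
sku=H30: ✗
sku=H94: ✗
sku=H76: ✓ → 154
sku=H81: ✗
sku=H42: ✓ → 313
sku=H86: ✓ → 142
rating_sum3 = 133 + 299 + 312 + 440 + 154 + 313 + 142 = 1793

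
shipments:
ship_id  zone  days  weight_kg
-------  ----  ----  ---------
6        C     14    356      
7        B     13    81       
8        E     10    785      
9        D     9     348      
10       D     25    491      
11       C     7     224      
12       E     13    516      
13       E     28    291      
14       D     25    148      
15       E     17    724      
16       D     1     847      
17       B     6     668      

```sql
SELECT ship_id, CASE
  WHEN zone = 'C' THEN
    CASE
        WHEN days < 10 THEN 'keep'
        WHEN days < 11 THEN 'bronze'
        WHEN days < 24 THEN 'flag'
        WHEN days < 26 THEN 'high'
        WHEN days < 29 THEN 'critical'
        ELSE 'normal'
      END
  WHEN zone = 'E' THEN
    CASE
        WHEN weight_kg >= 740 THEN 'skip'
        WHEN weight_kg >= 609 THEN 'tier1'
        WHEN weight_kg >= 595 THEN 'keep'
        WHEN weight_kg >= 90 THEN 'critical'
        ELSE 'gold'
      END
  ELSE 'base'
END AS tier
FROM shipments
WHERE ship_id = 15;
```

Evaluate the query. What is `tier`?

ship_id = 15: zone=E, days=17, weight_kg=724.
zone='E' → inner[weight_kg >= 609] → tier1

tier1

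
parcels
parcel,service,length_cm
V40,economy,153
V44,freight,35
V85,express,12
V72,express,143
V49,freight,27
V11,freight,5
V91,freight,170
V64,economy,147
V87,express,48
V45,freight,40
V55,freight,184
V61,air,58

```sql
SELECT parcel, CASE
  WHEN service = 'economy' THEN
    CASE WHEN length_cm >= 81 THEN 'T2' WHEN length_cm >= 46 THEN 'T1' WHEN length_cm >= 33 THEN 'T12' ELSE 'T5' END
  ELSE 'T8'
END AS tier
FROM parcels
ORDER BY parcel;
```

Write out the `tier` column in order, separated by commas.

parcel=V11: service='freight' → outer ELSE → T8
parcel=V40: service='economy' → inner[length_cm >= 81] → T2
parcel=V44: service='freight' → outer ELSE → T8
parcel=V45: service='freight' → outer ELSE → T8
parcel=V49: service='freight' → outer ELSE → T8
parcel=V55: service='freight' → outer ELSE → T8
parcel=V61: service='air' → outer ELSE → T8
parcel=V64: service='economy' → inner[length_cm >= 81] → T2
parcel=V72: service='express' → outer ELSE → T8
parcel=V85: service='express' → outer ELSE → T8
parcel=V87: service='express' → outer ELSE → T8
parcel=V91: service='freight' → outer ELSE → T8

T8, T2, T8, T8, T8, T8, T8, T2, T8, T8, T8, T8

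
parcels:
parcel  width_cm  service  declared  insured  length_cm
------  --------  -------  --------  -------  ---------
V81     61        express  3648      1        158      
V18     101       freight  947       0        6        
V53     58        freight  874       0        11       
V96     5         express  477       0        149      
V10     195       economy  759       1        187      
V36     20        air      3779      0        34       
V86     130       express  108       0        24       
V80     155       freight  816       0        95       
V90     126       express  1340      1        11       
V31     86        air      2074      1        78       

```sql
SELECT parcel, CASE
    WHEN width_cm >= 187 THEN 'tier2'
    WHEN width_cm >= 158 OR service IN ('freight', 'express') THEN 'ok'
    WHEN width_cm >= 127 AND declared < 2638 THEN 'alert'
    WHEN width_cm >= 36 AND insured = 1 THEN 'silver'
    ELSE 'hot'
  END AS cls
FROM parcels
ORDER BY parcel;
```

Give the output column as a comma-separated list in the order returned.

tier2, ok, silver, hot, ok, ok, ok, ok, ok, ok

parcel=V10: width_cm >= 187 → tier2
parcel=V18: width_cm >= 158 OR service IN ('freight', 'express') → ok
parcel=V31: width_cm >= 36 AND insured = 1 → silver
parcel=V36: ELSE → hot
parcel=V53: width_cm >= 158 OR service IN ('freight', 'express') → ok
parcel=V80: width_cm >= 158 OR service IN ('freight', 'express') → ok
parcel=V81: width_cm >= 158 OR service IN ('freight', 'express') → ok
parcel=V86: width_cm >= 158 OR service IN ('freight', 'express') → ok
parcel=V90: width_cm >= 158 OR service IN ('freight', 'express') → ok
parcel=V96: width_cm >= 158 OR service IN ('freight', 'express') → ok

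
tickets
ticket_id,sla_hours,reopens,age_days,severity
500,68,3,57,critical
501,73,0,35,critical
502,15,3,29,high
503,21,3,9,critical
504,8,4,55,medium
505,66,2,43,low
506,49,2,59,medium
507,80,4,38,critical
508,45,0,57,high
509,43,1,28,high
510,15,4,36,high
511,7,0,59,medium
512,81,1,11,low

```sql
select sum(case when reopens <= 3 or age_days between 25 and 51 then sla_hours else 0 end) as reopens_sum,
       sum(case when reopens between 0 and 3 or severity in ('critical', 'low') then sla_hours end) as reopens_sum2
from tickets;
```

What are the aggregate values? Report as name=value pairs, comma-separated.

[reopens_sum: reopens <= 3 or age_days between 25 and 51]
ticket_id=500: ✓ → 68
ticket_id=501: ✓ → 73
ticket_id=502: ✓ → 15
ticket_id=503: ✓ → 21
ticket_id=504: ✗
ticket_id=505: ✓ → 66
ticket_id=506: ✓ → 49
ticket_id=507: ✓ → 80
ticket_id=508: ✓ → 45
ticket_id=509: ✓ → 43
ticket_id=510: ✓ → 15
ticket_id=511: ✓ → 7
ticket_id=512: ✓ → 81
reopens_sum = 68 + 73 + 15 + 21 + 66 + 49 + 80 + 45 + 43 + 15 + 7 + 81 = 563
—
[reopens_sum2: reopens between 0 and 3 or severity in ('critical', 'low')]
ticket_id=500: ✓ → 68
ticket_id=501: ✓ → 73
ticket_id=502: ✓ → 15
ticket_id=503: ✓ → 21
ticket_id=504: ✗
ticket_id=505: ✓ → 66
ticket_id=506: ✓ → 49
ticket_id=507: ✓ → 80
ticket_id=508: ✓ → 45
ticket_id=509: ✓ → 43
ticket_id=510: ✗
ticket_id=511: ✓ → 7
ticket_id=512: ✓ → 81
reopens_sum2 = 68 + 73 + 15 + 21 + 66 + 49 + 80 + 45 + 43 + 7 + 81 = 548

reopens_sum=563, reopens_sum2=548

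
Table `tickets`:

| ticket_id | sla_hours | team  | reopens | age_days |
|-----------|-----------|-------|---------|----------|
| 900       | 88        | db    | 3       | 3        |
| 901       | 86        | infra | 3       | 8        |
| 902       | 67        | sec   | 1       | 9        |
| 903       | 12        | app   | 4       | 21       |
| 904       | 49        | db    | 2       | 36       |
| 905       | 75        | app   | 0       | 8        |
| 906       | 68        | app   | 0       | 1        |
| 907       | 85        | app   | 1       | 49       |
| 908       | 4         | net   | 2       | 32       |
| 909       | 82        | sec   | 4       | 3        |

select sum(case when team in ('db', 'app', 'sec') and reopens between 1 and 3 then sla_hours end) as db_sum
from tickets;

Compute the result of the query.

ticket_id=900: ✓ → 88
ticket_id=901: ✗
ticket_id=902: ✓ → 67
ticket_id=903: ✗
ticket_id=904: ✓ → 49
ticket_id=905: ✗
ticket_id=906: ✗
ticket_id=907: ✓ → 85
ticket_id=908: ✗
ticket_id=909: ✗
db_sum = 88 + 67 + 49 + 85 = 289

289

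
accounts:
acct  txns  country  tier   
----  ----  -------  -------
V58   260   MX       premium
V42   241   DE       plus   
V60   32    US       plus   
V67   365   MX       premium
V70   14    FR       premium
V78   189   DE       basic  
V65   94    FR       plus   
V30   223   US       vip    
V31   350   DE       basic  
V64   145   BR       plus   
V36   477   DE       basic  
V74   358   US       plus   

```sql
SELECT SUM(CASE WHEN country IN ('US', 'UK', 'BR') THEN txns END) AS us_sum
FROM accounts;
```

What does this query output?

758

acct=V58: ✗
acct=V42: ✗
acct=V60: ✓ → 32
acct=V67: ✗
acct=V70: ✗
acct=V78: ✗
acct=V65: ✗
acct=V30: ✓ → 223
acct=V31: ✗
acct=V64: ✓ → 145
acct=V36: ✗
acct=V74: ✓ → 358
us_sum = 32 + 223 + 145 + 358 = 758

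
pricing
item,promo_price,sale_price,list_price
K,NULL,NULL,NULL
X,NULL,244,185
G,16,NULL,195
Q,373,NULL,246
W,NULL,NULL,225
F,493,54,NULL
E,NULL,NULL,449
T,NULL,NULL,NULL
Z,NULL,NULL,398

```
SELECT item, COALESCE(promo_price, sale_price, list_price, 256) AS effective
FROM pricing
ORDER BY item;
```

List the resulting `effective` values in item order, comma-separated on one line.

item=E: promo_price=NULL, sale_price=NULL, list_price=449 → 449
item=F: promo_price=493 → 493
item=G: promo_price=16 → 16
item=K: promo_price=NULL, sale_price=NULL, list_price=NULL, → literal 256 → 256
item=Q: promo_price=373 → 373
item=T: promo_price=NULL, sale_price=NULL, list_price=NULL, → literal 256 → 256
item=W: promo_price=NULL, sale_price=NULL, list_price=225 → 225
item=X: promo_price=NULL, sale_price=244 → 244
item=Z: promo_price=NULL, sale_price=NULL, list_price=398 → 398

449, 493, 16, 256, 373, 256, 225, 244, 398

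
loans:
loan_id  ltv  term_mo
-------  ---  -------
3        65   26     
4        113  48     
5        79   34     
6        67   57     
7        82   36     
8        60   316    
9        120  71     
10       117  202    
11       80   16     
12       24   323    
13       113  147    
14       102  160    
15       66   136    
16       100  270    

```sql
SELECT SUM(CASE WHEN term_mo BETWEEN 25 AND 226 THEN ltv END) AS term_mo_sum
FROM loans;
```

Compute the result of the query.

924

loan_id=3: ✓ → 65
loan_id=4: ✓ → 113
loan_id=5: ✓ → 79
loan_id=6: ✓ → 67
loan_id=7: ✓ → 82
loan_id=8: ✗
loan_id=9: ✓ → 120
loan_id=10: ✓ → 117
loan_id=11: ✗
loan_id=12: ✗
loan_id=13: ✓ → 113
loan_id=14: ✓ → 102
loan_id=15: ✓ → 66
loan_id=16: ✗
term_mo_sum = 65 + 113 + 79 + 67 + 82 + 120 + 117 + 113 + 102 + 66 = 924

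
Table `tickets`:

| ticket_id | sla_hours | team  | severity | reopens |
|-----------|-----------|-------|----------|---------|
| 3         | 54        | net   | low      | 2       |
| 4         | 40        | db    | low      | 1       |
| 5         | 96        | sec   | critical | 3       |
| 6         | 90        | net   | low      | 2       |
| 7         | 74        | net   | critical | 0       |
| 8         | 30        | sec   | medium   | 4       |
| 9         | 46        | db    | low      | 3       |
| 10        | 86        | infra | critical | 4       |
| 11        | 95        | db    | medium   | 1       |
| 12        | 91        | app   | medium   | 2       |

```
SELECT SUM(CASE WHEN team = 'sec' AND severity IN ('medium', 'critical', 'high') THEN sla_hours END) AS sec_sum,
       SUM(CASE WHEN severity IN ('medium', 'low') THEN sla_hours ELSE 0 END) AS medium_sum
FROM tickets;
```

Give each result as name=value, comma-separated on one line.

sec_sum=126, medium_sum=446

[sec_sum: team = 'sec' AND severity IN ('medium', 'critical', 'high')]
ticket_id=3: ✗
ticket_id=4: ✗
ticket_id=5: ✓ → 96
ticket_id=6: ✗
ticket_id=7: ✗
ticket_id=8: ✓ → 30
ticket_id=9: ✗
ticket_id=10: ✗
ticket_id=11: ✗
ticket_id=12: ✗
sec_sum = 96 + 30 = 126
—
[medium_sum: severity IN ('medium', 'low')]
ticket_id=3: ✓ → 54
ticket_id=4: ✓ → 40
ticket_id=5: ✗
ticket_id=6: ✓ → 90
ticket_id=7: ✗
ticket_id=8: ✓ → 30
ticket_id=9: ✓ → 46
ticket_id=10: ✗
ticket_id=11: ✓ → 95
ticket_id=12: ✓ → 91
medium_sum = 54 + 40 + 90 + 30 + 46 + 95 + 91 = 446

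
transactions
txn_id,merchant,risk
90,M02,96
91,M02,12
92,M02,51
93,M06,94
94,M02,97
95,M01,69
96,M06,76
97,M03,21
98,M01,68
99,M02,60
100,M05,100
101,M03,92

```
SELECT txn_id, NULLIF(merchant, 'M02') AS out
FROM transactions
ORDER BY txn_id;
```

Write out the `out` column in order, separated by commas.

txn_id=90: merchant=M02 vs M02: equal → NULL
txn_id=91: merchant=M02 vs M02: equal → NULL
txn_id=92: merchant=M02 vs M02: equal → NULL
txn_id=93: merchant=M06 vs M02: differ → M06
txn_id=94: merchant=M02 vs M02: equal → NULL
txn_id=95: merchant=M01 vs M02: differ → M01
txn_id=96: merchant=M06 vs M02: differ → M06
txn_id=97: merchant=M03 vs M02: differ → M03
txn_id=98: merchant=M01 vs M02: differ → M01
txn_id=99: merchant=M02 vs M02: equal → NULL
txn_id=100: merchant=M05 vs M02: differ → M05
txn_id=101: merchant=M03 vs M02: differ → M03

NULL, NULL, NULL, M06, NULL, M01, M06, M03, M01, NULL, M05, M03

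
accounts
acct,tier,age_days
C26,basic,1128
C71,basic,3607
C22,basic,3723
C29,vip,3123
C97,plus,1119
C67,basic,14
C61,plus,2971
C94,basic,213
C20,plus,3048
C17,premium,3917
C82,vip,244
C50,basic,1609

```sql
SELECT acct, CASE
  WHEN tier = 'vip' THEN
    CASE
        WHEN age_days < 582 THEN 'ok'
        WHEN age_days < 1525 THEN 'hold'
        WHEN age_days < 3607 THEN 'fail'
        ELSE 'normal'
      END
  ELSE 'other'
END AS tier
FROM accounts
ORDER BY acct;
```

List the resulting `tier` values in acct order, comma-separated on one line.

acct=C17: tier='premium' → outer ELSE → other
acct=C20: tier='plus' → outer ELSE → other
acct=C22: tier='basic' → outer ELSE → other
acct=C26: tier='basic' → outer ELSE → other
acct=C29: tier='vip' → inner[age_days < 3607] → fail
acct=C50: tier='basic' → outer ELSE → other
acct=C61: tier='plus' → outer ELSE → other
acct=C67: tier='basic' → outer ELSE → other
acct=C71: tier='basic' → outer ELSE → other
acct=C82: tier='vip' → inner[age_days < 582] → ok
acct=C94: tier='basic' → outer ELSE → other
acct=C97: tier='plus' → outer ELSE → other

other, other, other, other, fail, other, other, other, other, ok, other, other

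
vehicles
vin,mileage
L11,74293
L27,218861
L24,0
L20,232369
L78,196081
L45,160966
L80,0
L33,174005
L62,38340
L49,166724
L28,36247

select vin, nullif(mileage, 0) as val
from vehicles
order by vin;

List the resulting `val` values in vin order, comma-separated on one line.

74293, 232369, NULL, 218861, 36247, 174005, 160966, 166724, 38340, 196081, NULL

vin=L11: mileage=74293 vs 0: differ → 74293
vin=L20: mileage=232369 vs 0: differ → 232369
vin=L24: mileage=0 vs 0: equal → NULL
vin=L27: mileage=218861 vs 0: differ → 218861
vin=L28: mileage=36247 vs 0: differ → 36247
vin=L33: mileage=174005 vs 0: differ → 174005
vin=L45: mileage=160966 vs 0: differ → 160966
vin=L49: mileage=166724 vs 0: differ → 166724
vin=L62: mileage=38340 vs 0: differ → 38340
vin=L78: mileage=196081 vs 0: differ → 196081
vin=L80: mileage=0 vs 0: equal → NULL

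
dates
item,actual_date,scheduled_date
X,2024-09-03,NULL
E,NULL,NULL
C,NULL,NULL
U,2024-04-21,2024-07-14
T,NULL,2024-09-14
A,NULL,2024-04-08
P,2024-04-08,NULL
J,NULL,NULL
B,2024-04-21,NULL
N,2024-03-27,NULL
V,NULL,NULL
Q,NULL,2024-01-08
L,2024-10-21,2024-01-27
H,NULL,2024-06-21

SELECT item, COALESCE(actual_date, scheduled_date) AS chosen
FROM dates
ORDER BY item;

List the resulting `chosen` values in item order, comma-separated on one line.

item=A: actual_date=NULL, scheduled_date=2024-04-08 → 2024-04-08
item=B: actual_date=2024-04-21 → 2024-04-21
item=C: actual_date=NULL, scheduled_date=NULL (all NULL) → NULL
item=E: actual_date=NULL, scheduled_date=NULL (all NULL) → NULL
item=H: actual_date=NULL, scheduled_date=2024-06-21 → 2024-06-21
item=J: actual_date=NULL, scheduled_date=NULL (all NULL) → NULL
item=L: actual_date=2024-10-21 → 2024-10-21
item=N: actual_date=2024-03-27 → 2024-03-27
item=P: actual_date=2024-04-08 → 2024-04-08
item=Q: actual_date=NULL, scheduled_date=2024-01-08 → 2024-01-08
item=T: actual_date=NULL, scheduled_date=2024-09-14 → 2024-09-14
item=U: actual_date=2024-04-21 → 2024-04-21
item=V: actual_date=NULL, scheduled_date=NULL (all NULL) → NULL
item=X: actual_date=2024-09-03 → 2024-09-03

2024-04-08, 2024-04-21, NULL, NULL, 2024-06-21, NULL, 2024-10-21, 2024-03-27, 2024-04-08, 2024-01-08, 2024-09-14, 2024-04-21, NULL, 2024-09-03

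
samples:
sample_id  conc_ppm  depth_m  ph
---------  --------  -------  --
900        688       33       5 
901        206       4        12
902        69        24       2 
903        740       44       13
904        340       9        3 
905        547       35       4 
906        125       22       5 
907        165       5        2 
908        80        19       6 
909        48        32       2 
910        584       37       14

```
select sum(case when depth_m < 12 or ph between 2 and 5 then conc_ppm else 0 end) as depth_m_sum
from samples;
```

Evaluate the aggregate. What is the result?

2188

sample_id=900: ✓ → 688
sample_id=901: ✓ → 206
sample_id=902: ✓ → 69
sample_id=903: ✗
sample_id=904: ✓ → 340
sample_id=905: ✓ → 547
sample_id=906: ✓ → 125
sample_id=907: ✓ → 165
sample_id=908: ✗
sample_id=909: ✓ → 48
sample_id=910: ✗
depth_m_sum = 688 + 206 + 69 + 340 + 547 + 125 + 165 + 48 = 2188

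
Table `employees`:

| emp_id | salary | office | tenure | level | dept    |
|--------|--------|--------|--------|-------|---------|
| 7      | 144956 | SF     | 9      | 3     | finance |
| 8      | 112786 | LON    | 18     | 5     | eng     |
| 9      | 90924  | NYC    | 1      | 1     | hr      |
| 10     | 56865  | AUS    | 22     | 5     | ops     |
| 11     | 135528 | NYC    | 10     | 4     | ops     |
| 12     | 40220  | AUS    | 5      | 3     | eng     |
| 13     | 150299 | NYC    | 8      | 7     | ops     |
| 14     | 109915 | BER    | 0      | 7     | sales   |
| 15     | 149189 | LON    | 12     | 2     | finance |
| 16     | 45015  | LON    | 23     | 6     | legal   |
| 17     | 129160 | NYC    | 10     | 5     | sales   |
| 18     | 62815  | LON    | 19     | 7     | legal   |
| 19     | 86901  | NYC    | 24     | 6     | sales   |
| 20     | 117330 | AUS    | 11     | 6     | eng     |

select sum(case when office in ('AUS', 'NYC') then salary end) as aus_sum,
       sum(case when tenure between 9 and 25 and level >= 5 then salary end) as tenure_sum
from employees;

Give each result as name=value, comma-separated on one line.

[aus_sum: office in ('AUS', 'NYC')]
emp_id=7: ✗
emp_id=8: ✗
emp_id=9: ✓ → 90924
emp_id=10: ✓ → 56865
emp_id=11: ✓ → 135528
emp_id=12: ✓ → 40220
emp_id=13: ✓ → 150299
emp_id=14: ✗
emp_id=15: ✗
emp_id=16: ✗
emp_id=17: ✓ → 129160
emp_id=18: ✗
emp_id=19: ✓ → 86901
emp_id=20: ✓ → 117330
aus_sum = 90924 + 56865 + 135528 + 40220 + 150299 + 129160 + 86901 + 117330 = 807227
—
[tenure_sum: tenure between 9 and 25 and level >= 5]
emp_id=7: ✗
emp_id=8: ✓ → 112786
emp_id=9: ✗
emp_id=10: ✓ → 56865
emp_id=11: ✗
emp_id=12: ✗
emp_id=13: ✗
emp_id=14: ✗
emp_id=15: ✗
emp_id=16: ✓ → 45015
emp_id=17: ✓ → 129160
emp_id=18: ✓ → 62815
emp_id=19: ✓ → 86901
emp_id=20: ✓ → 117330
tenure_sum = 112786 + 56865 + 45015 + 129160 + 62815 + 86901 + 117330 = 610872

aus_sum=807227, tenure_sum=610872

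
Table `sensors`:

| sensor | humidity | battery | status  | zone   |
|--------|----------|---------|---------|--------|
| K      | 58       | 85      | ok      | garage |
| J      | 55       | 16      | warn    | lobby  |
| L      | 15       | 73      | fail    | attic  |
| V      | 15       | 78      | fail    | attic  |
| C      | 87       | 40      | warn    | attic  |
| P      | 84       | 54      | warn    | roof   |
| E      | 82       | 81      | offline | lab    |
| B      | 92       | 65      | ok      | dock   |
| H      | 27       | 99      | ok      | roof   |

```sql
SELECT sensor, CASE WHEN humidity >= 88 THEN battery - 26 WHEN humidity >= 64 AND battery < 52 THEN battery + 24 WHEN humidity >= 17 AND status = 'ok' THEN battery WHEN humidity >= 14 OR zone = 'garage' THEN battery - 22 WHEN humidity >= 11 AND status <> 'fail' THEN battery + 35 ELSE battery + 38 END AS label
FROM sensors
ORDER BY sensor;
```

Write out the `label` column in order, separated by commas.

sensor=B: humidity >= 88 → 39
sensor=C: humidity >= 64 AND battery < 52 → 64
sensor=E: humidity >= 14 OR zone = 'garage' → 59
sensor=H: humidity >= 17 AND status = 'ok' → 99
sensor=J: humidity >= 14 OR zone = 'garage' → -6
sensor=K: humidity >= 17 AND status = 'ok' → 85
sensor=L: humidity >= 14 OR zone = 'garage' → 51
sensor=P: humidity >= 14 OR zone = 'garage' → 32
sensor=V: humidity >= 14 OR zone = 'garage' → 56

39, 64, 59, 99, -6, 85, 51, 32, 56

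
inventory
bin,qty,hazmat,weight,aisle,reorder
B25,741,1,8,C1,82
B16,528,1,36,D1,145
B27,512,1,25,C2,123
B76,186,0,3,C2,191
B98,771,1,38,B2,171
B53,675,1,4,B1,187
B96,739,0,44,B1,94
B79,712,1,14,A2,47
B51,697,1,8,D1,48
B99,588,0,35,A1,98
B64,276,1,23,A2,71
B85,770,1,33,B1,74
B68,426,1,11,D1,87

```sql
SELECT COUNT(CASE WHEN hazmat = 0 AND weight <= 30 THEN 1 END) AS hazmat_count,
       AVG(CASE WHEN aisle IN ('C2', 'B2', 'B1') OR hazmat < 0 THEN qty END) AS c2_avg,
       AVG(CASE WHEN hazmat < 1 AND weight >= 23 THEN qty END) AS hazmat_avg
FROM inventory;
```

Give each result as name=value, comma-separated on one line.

[hazmat_count: hazmat = 0 AND weight <= 30]
bin=B25: ✗
bin=B16: ✗
bin=B27: ✗
bin=B76: ✓ → 1
bin=B98: ✗
bin=B53: ✗
bin=B96: ✗
bin=B79: ✗
bin=B51: ✗
bin=B99: ✗
bin=B64: ✗
bin=B85: ✗
bin=B68: ✗
hazmat_count = COUNT(1) = 1
—
[c2_avg: aisle IN ('C2', 'B2', 'B1') OR hazmat < 0]
bin=B25: ✗
bin=B16: ✗
bin=B27: ✓ → 512
bin=B76: ✓ → 186
bin=B98: ✓ → 771
bin=B53: ✓ → 675
bin=B96: ✓ → 739
bin=B79: ✗
bin=B51: ✗
bin=B99: ✗
bin=B64: ✗
bin=B85: ✓ → 770
bin=B68: ✗
c2_avg = (512 + 186 + 771 + 675 + 739 + 770) / 6 = 608.8333333333
—
[hazmat_avg: hazmat < 1 AND weight >= 23]
bin=B25: ✗
bin=B16: ✗
bin=B27: ✗
bin=B76: ✗
bin=B98: ✗
bin=B53: ✗
bin=B96: ✓ → 739
bin=B79: ✗
bin=B51: ✗
bin=B99: ✓ → 588
bin=B64: ✗
bin=B85: ✗
bin=B68: ✗
hazmat_avg = (739 + 588) / 2 = 663.5

hazmat_count=1, c2_avg=608.8333333333, hazmat_avg=663.5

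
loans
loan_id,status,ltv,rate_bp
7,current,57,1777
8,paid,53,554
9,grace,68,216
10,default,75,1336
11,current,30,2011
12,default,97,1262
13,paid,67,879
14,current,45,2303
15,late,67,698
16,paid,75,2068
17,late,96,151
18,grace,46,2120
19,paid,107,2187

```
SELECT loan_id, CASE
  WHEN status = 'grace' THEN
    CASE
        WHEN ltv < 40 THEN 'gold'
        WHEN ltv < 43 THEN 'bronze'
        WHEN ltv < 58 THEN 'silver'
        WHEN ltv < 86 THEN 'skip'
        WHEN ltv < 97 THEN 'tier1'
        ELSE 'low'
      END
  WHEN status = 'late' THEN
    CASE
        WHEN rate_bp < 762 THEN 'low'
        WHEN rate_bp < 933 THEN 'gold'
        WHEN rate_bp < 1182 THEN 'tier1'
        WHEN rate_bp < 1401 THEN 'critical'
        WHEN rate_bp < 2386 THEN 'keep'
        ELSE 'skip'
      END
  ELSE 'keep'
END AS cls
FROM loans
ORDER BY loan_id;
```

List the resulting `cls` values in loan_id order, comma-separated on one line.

loan_id=7: status='current' → outer ELSE → keep
loan_id=8: status='paid' → outer ELSE → keep
loan_id=9: status='grace' → inner[ltv < 86] → skip
loan_id=10: status='default' → outer ELSE → keep
loan_id=11: status='current' → outer ELSE → keep
loan_id=12: status='default' → outer ELSE → keep
loan_id=13: status='paid' → outer ELSE → keep
loan_id=14: status='current' → outer ELSE → keep
loan_id=15: status='late' → inner[rate_bp < 762] → low
loan_id=16: status='paid' → outer ELSE → keep
loan_id=17: status='late' → inner[rate_bp < 762] → low
loan_id=18: status='grace' → inner[ltv < 58] → silver
loan_id=19: status='paid' → outer ELSE → keep

keep, keep, skip, keep, keep, keep, keep, keep, low, keep, low, silver, keep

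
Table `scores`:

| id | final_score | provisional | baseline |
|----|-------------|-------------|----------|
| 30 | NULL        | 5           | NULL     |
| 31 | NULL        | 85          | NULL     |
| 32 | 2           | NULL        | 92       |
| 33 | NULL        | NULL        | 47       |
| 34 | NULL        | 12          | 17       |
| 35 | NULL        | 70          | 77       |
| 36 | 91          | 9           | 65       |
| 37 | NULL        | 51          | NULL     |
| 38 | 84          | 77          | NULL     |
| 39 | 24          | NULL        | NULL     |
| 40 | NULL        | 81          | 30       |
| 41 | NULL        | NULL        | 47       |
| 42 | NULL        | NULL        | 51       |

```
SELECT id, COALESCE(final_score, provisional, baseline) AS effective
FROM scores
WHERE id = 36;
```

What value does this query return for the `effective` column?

91

id = 36: final_score=91, provisional=9, baseline=65.
final_score=91 → 91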